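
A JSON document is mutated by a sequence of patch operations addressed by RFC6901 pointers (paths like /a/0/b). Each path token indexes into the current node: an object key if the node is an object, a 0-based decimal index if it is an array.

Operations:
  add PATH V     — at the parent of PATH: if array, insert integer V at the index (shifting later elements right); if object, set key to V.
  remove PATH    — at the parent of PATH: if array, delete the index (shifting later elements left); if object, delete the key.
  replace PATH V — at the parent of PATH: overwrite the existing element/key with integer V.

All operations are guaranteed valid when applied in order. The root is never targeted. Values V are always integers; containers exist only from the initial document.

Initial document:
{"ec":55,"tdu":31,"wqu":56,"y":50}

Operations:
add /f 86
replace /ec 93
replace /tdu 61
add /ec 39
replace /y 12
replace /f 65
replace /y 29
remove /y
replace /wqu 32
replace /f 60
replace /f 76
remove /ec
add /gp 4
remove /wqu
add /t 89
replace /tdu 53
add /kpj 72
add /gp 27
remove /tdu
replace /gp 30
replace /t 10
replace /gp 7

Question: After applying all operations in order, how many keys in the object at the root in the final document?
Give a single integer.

Answer: 4

Derivation:
After op 1 (add /f 86): {"ec":55,"f":86,"tdu":31,"wqu":56,"y":50}
After op 2 (replace /ec 93): {"ec":93,"f":86,"tdu":31,"wqu":56,"y":50}
After op 3 (replace /tdu 61): {"ec":93,"f":86,"tdu":61,"wqu":56,"y":50}
After op 4 (add /ec 39): {"ec":39,"f":86,"tdu":61,"wqu":56,"y":50}
After op 5 (replace /y 12): {"ec":39,"f":86,"tdu":61,"wqu":56,"y":12}
After op 6 (replace /f 65): {"ec":39,"f":65,"tdu":61,"wqu":56,"y":12}
After op 7 (replace /y 29): {"ec":39,"f":65,"tdu":61,"wqu":56,"y":29}
After op 8 (remove /y): {"ec":39,"f":65,"tdu":61,"wqu":56}
After op 9 (replace /wqu 32): {"ec":39,"f":65,"tdu":61,"wqu":32}
After op 10 (replace /f 60): {"ec":39,"f":60,"tdu":61,"wqu":32}
After op 11 (replace /f 76): {"ec":39,"f":76,"tdu":61,"wqu":32}
After op 12 (remove /ec): {"f":76,"tdu":61,"wqu":32}
After op 13 (add /gp 4): {"f":76,"gp":4,"tdu":61,"wqu":32}
After op 14 (remove /wqu): {"f":76,"gp":4,"tdu":61}
After op 15 (add /t 89): {"f":76,"gp":4,"t":89,"tdu":61}
After op 16 (replace /tdu 53): {"f":76,"gp":4,"t":89,"tdu":53}
After op 17 (add /kpj 72): {"f":76,"gp":4,"kpj":72,"t":89,"tdu":53}
After op 18 (add /gp 27): {"f":76,"gp":27,"kpj":72,"t":89,"tdu":53}
After op 19 (remove /tdu): {"f":76,"gp":27,"kpj":72,"t":89}
After op 20 (replace /gp 30): {"f":76,"gp":30,"kpj":72,"t":89}
After op 21 (replace /t 10): {"f":76,"gp":30,"kpj":72,"t":10}
After op 22 (replace /gp 7): {"f":76,"gp":7,"kpj":72,"t":10}
Size at the root: 4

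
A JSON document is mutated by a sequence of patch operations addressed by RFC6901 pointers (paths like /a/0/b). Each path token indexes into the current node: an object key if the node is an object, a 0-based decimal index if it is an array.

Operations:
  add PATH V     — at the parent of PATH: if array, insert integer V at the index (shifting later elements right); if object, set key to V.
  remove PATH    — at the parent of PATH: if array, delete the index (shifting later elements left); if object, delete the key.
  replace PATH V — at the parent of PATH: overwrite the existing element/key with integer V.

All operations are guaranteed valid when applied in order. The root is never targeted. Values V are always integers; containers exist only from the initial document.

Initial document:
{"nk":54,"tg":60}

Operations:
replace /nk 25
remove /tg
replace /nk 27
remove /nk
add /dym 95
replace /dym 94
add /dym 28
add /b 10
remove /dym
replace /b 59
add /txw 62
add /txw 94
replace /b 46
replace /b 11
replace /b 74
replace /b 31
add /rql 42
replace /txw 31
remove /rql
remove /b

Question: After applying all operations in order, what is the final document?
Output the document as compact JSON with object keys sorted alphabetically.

Answer: {"txw":31}

Derivation:
After op 1 (replace /nk 25): {"nk":25,"tg":60}
After op 2 (remove /tg): {"nk":25}
After op 3 (replace /nk 27): {"nk":27}
After op 4 (remove /nk): {}
After op 5 (add /dym 95): {"dym":95}
After op 6 (replace /dym 94): {"dym":94}
After op 7 (add /dym 28): {"dym":28}
After op 8 (add /b 10): {"b":10,"dym":28}
After op 9 (remove /dym): {"b":10}
After op 10 (replace /b 59): {"b":59}
After op 11 (add /txw 62): {"b":59,"txw":62}
After op 12 (add /txw 94): {"b":59,"txw":94}
After op 13 (replace /b 46): {"b":46,"txw":94}
After op 14 (replace /b 11): {"b":11,"txw":94}
After op 15 (replace /b 74): {"b":74,"txw":94}
After op 16 (replace /b 31): {"b":31,"txw":94}
After op 17 (add /rql 42): {"b":31,"rql":42,"txw":94}
After op 18 (replace /txw 31): {"b":31,"rql":42,"txw":31}
After op 19 (remove /rql): {"b":31,"txw":31}
After op 20 (remove /b): {"txw":31}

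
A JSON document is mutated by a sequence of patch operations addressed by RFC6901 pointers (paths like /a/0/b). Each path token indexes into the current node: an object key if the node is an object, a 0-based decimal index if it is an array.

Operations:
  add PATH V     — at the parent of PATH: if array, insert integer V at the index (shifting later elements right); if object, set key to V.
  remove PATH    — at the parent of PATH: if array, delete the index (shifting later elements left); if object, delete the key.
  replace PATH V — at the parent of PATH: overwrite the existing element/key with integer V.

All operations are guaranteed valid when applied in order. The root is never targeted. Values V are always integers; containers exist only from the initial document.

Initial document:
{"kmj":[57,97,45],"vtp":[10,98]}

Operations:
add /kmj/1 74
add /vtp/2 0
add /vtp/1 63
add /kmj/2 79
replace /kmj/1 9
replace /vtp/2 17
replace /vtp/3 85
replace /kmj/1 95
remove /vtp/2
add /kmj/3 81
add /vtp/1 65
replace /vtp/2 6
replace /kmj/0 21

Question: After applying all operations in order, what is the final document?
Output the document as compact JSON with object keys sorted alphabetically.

After op 1 (add /kmj/1 74): {"kmj":[57,74,97,45],"vtp":[10,98]}
After op 2 (add /vtp/2 0): {"kmj":[57,74,97,45],"vtp":[10,98,0]}
After op 3 (add /vtp/1 63): {"kmj":[57,74,97,45],"vtp":[10,63,98,0]}
After op 4 (add /kmj/2 79): {"kmj":[57,74,79,97,45],"vtp":[10,63,98,0]}
After op 5 (replace /kmj/1 9): {"kmj":[57,9,79,97,45],"vtp":[10,63,98,0]}
After op 6 (replace /vtp/2 17): {"kmj":[57,9,79,97,45],"vtp":[10,63,17,0]}
After op 7 (replace /vtp/3 85): {"kmj":[57,9,79,97,45],"vtp":[10,63,17,85]}
After op 8 (replace /kmj/1 95): {"kmj":[57,95,79,97,45],"vtp":[10,63,17,85]}
After op 9 (remove /vtp/2): {"kmj":[57,95,79,97,45],"vtp":[10,63,85]}
After op 10 (add /kmj/3 81): {"kmj":[57,95,79,81,97,45],"vtp":[10,63,85]}
After op 11 (add /vtp/1 65): {"kmj":[57,95,79,81,97,45],"vtp":[10,65,63,85]}
After op 12 (replace /vtp/2 6): {"kmj":[57,95,79,81,97,45],"vtp":[10,65,6,85]}
After op 13 (replace /kmj/0 21): {"kmj":[21,95,79,81,97,45],"vtp":[10,65,6,85]}

Answer: {"kmj":[21,95,79,81,97,45],"vtp":[10,65,6,85]}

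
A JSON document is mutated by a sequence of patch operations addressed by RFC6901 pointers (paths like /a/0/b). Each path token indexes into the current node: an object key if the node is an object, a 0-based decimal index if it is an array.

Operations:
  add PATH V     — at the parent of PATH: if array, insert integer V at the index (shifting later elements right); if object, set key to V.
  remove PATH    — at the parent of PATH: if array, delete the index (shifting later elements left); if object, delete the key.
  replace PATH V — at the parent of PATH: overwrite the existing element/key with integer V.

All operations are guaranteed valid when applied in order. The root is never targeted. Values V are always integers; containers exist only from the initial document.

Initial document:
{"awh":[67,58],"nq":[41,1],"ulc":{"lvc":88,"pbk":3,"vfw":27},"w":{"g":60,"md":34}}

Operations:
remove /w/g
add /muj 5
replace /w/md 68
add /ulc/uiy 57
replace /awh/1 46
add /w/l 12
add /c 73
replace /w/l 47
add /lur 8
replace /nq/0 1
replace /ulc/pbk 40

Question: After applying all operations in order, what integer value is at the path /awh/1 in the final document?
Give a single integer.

Answer: 46

Derivation:
After op 1 (remove /w/g): {"awh":[67,58],"nq":[41,1],"ulc":{"lvc":88,"pbk":3,"vfw":27},"w":{"md":34}}
After op 2 (add /muj 5): {"awh":[67,58],"muj":5,"nq":[41,1],"ulc":{"lvc":88,"pbk":3,"vfw":27},"w":{"md":34}}
After op 3 (replace /w/md 68): {"awh":[67,58],"muj":5,"nq":[41,1],"ulc":{"lvc":88,"pbk":3,"vfw":27},"w":{"md":68}}
After op 4 (add /ulc/uiy 57): {"awh":[67,58],"muj":5,"nq":[41,1],"ulc":{"lvc":88,"pbk":3,"uiy":57,"vfw":27},"w":{"md":68}}
After op 5 (replace /awh/1 46): {"awh":[67,46],"muj":5,"nq":[41,1],"ulc":{"lvc":88,"pbk":3,"uiy":57,"vfw":27},"w":{"md":68}}
After op 6 (add /w/l 12): {"awh":[67,46],"muj":5,"nq":[41,1],"ulc":{"lvc":88,"pbk":3,"uiy":57,"vfw":27},"w":{"l":12,"md":68}}
After op 7 (add /c 73): {"awh":[67,46],"c":73,"muj":5,"nq":[41,1],"ulc":{"lvc":88,"pbk":3,"uiy":57,"vfw":27},"w":{"l":12,"md":68}}
After op 8 (replace /w/l 47): {"awh":[67,46],"c":73,"muj":5,"nq":[41,1],"ulc":{"lvc":88,"pbk":3,"uiy":57,"vfw":27},"w":{"l":47,"md":68}}
After op 9 (add /lur 8): {"awh":[67,46],"c":73,"lur":8,"muj":5,"nq":[41,1],"ulc":{"lvc":88,"pbk":3,"uiy":57,"vfw":27},"w":{"l":47,"md":68}}
After op 10 (replace /nq/0 1): {"awh":[67,46],"c":73,"lur":8,"muj":5,"nq":[1,1],"ulc":{"lvc":88,"pbk":3,"uiy":57,"vfw":27},"w":{"l":47,"md":68}}
After op 11 (replace /ulc/pbk 40): {"awh":[67,46],"c":73,"lur":8,"muj":5,"nq":[1,1],"ulc":{"lvc":88,"pbk":40,"uiy":57,"vfw":27},"w":{"l":47,"md":68}}
Value at /awh/1: 46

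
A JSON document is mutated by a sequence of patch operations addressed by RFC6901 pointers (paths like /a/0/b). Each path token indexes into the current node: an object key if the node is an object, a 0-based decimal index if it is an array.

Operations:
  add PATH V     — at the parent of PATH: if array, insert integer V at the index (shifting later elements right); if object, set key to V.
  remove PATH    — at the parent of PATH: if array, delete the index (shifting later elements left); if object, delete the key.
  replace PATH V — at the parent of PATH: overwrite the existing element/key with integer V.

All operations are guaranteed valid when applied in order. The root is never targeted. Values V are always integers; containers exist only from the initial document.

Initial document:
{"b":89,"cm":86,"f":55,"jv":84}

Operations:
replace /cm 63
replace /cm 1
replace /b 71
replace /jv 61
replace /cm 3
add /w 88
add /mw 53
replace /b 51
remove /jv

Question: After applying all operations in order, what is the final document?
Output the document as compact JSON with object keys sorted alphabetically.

Answer: {"b":51,"cm":3,"f":55,"mw":53,"w":88}

Derivation:
After op 1 (replace /cm 63): {"b":89,"cm":63,"f":55,"jv":84}
After op 2 (replace /cm 1): {"b":89,"cm":1,"f":55,"jv":84}
After op 3 (replace /b 71): {"b":71,"cm":1,"f":55,"jv":84}
After op 4 (replace /jv 61): {"b":71,"cm":1,"f":55,"jv":61}
After op 5 (replace /cm 3): {"b":71,"cm":3,"f":55,"jv":61}
After op 6 (add /w 88): {"b":71,"cm":3,"f":55,"jv":61,"w":88}
After op 7 (add /mw 53): {"b":71,"cm":3,"f":55,"jv":61,"mw":53,"w":88}
After op 8 (replace /b 51): {"b":51,"cm":3,"f":55,"jv":61,"mw":53,"w":88}
After op 9 (remove /jv): {"b":51,"cm":3,"f":55,"mw":53,"w":88}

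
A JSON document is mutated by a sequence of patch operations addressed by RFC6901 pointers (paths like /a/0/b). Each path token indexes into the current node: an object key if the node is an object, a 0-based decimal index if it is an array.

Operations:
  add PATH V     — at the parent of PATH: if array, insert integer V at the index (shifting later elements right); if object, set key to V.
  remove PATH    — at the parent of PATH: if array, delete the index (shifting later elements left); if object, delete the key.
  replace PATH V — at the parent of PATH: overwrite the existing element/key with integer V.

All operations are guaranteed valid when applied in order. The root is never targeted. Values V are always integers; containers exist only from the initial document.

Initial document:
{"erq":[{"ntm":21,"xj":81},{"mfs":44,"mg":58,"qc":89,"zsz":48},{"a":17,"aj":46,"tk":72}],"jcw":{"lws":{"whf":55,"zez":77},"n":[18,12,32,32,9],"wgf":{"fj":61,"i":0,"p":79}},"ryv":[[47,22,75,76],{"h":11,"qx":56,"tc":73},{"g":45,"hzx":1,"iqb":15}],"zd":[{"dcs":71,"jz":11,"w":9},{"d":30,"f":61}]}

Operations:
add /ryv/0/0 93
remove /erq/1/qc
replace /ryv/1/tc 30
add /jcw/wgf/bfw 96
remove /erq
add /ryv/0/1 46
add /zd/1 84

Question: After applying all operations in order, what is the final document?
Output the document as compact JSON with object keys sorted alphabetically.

Answer: {"jcw":{"lws":{"whf":55,"zez":77},"n":[18,12,32,32,9],"wgf":{"bfw":96,"fj":61,"i":0,"p":79}},"ryv":[[93,46,47,22,75,76],{"h":11,"qx":56,"tc":30},{"g":45,"hzx":1,"iqb":15}],"zd":[{"dcs":71,"jz":11,"w":9},84,{"d":30,"f":61}]}

Derivation:
After op 1 (add /ryv/0/0 93): {"erq":[{"ntm":21,"xj":81},{"mfs":44,"mg":58,"qc":89,"zsz":48},{"a":17,"aj":46,"tk":72}],"jcw":{"lws":{"whf":55,"zez":77},"n":[18,12,32,32,9],"wgf":{"fj":61,"i":0,"p":79}},"ryv":[[93,47,22,75,76],{"h":11,"qx":56,"tc":73},{"g":45,"hzx":1,"iqb":15}],"zd":[{"dcs":71,"jz":11,"w":9},{"d":30,"f":61}]}
After op 2 (remove /erq/1/qc): {"erq":[{"ntm":21,"xj":81},{"mfs":44,"mg":58,"zsz":48},{"a":17,"aj":46,"tk":72}],"jcw":{"lws":{"whf":55,"zez":77},"n":[18,12,32,32,9],"wgf":{"fj":61,"i":0,"p":79}},"ryv":[[93,47,22,75,76],{"h":11,"qx":56,"tc":73},{"g":45,"hzx":1,"iqb":15}],"zd":[{"dcs":71,"jz":11,"w":9},{"d":30,"f":61}]}
After op 3 (replace /ryv/1/tc 30): {"erq":[{"ntm":21,"xj":81},{"mfs":44,"mg":58,"zsz":48},{"a":17,"aj":46,"tk":72}],"jcw":{"lws":{"whf":55,"zez":77},"n":[18,12,32,32,9],"wgf":{"fj":61,"i":0,"p":79}},"ryv":[[93,47,22,75,76],{"h":11,"qx":56,"tc":30},{"g":45,"hzx":1,"iqb":15}],"zd":[{"dcs":71,"jz":11,"w":9},{"d":30,"f":61}]}
After op 4 (add /jcw/wgf/bfw 96): {"erq":[{"ntm":21,"xj":81},{"mfs":44,"mg":58,"zsz":48},{"a":17,"aj":46,"tk":72}],"jcw":{"lws":{"whf":55,"zez":77},"n":[18,12,32,32,9],"wgf":{"bfw":96,"fj":61,"i":0,"p":79}},"ryv":[[93,47,22,75,76],{"h":11,"qx":56,"tc":30},{"g":45,"hzx":1,"iqb":15}],"zd":[{"dcs":71,"jz":11,"w":9},{"d":30,"f":61}]}
After op 5 (remove /erq): {"jcw":{"lws":{"whf":55,"zez":77},"n":[18,12,32,32,9],"wgf":{"bfw":96,"fj":61,"i":0,"p":79}},"ryv":[[93,47,22,75,76],{"h":11,"qx":56,"tc":30},{"g":45,"hzx":1,"iqb":15}],"zd":[{"dcs":71,"jz":11,"w":9},{"d":30,"f":61}]}
After op 6 (add /ryv/0/1 46): {"jcw":{"lws":{"whf":55,"zez":77},"n":[18,12,32,32,9],"wgf":{"bfw":96,"fj":61,"i":0,"p":79}},"ryv":[[93,46,47,22,75,76],{"h":11,"qx":56,"tc":30},{"g":45,"hzx":1,"iqb":15}],"zd":[{"dcs":71,"jz":11,"w":9},{"d":30,"f":61}]}
After op 7 (add /zd/1 84): {"jcw":{"lws":{"whf":55,"zez":77},"n":[18,12,32,32,9],"wgf":{"bfw":96,"fj":61,"i":0,"p":79}},"ryv":[[93,46,47,22,75,76],{"h":11,"qx":56,"tc":30},{"g":45,"hzx":1,"iqb":15}],"zd":[{"dcs":71,"jz":11,"w":9},84,{"d":30,"f":61}]}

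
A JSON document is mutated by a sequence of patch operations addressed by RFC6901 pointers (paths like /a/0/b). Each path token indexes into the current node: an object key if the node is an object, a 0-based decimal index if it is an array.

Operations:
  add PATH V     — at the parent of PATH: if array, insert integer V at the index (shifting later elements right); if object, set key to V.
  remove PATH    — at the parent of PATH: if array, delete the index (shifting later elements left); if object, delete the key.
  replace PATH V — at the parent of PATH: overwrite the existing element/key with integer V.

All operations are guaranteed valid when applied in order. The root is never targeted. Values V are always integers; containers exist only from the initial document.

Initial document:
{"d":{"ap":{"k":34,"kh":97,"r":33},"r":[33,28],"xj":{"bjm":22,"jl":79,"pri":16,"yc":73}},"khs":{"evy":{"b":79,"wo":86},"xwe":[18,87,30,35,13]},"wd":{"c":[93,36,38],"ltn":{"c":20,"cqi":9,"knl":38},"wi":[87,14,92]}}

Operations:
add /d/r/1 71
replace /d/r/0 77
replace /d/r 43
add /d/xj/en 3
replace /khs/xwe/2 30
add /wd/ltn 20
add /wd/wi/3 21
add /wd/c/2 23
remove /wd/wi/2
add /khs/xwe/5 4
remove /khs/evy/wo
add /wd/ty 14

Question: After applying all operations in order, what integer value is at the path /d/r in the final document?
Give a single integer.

Answer: 43

Derivation:
After op 1 (add /d/r/1 71): {"d":{"ap":{"k":34,"kh":97,"r":33},"r":[33,71,28],"xj":{"bjm":22,"jl":79,"pri":16,"yc":73}},"khs":{"evy":{"b":79,"wo":86},"xwe":[18,87,30,35,13]},"wd":{"c":[93,36,38],"ltn":{"c":20,"cqi":9,"knl":38},"wi":[87,14,92]}}
After op 2 (replace /d/r/0 77): {"d":{"ap":{"k":34,"kh":97,"r":33},"r":[77,71,28],"xj":{"bjm":22,"jl":79,"pri":16,"yc":73}},"khs":{"evy":{"b":79,"wo":86},"xwe":[18,87,30,35,13]},"wd":{"c":[93,36,38],"ltn":{"c":20,"cqi":9,"knl":38},"wi":[87,14,92]}}
After op 3 (replace /d/r 43): {"d":{"ap":{"k":34,"kh":97,"r":33},"r":43,"xj":{"bjm":22,"jl":79,"pri":16,"yc":73}},"khs":{"evy":{"b":79,"wo":86},"xwe":[18,87,30,35,13]},"wd":{"c":[93,36,38],"ltn":{"c":20,"cqi":9,"knl":38},"wi":[87,14,92]}}
After op 4 (add /d/xj/en 3): {"d":{"ap":{"k":34,"kh":97,"r":33},"r":43,"xj":{"bjm":22,"en":3,"jl":79,"pri":16,"yc":73}},"khs":{"evy":{"b":79,"wo":86},"xwe":[18,87,30,35,13]},"wd":{"c":[93,36,38],"ltn":{"c":20,"cqi":9,"knl":38},"wi":[87,14,92]}}
After op 5 (replace /khs/xwe/2 30): {"d":{"ap":{"k":34,"kh":97,"r":33},"r":43,"xj":{"bjm":22,"en":3,"jl":79,"pri":16,"yc":73}},"khs":{"evy":{"b":79,"wo":86},"xwe":[18,87,30,35,13]},"wd":{"c":[93,36,38],"ltn":{"c":20,"cqi":9,"knl":38},"wi":[87,14,92]}}
After op 6 (add /wd/ltn 20): {"d":{"ap":{"k":34,"kh":97,"r":33},"r":43,"xj":{"bjm":22,"en":3,"jl":79,"pri":16,"yc":73}},"khs":{"evy":{"b":79,"wo":86},"xwe":[18,87,30,35,13]},"wd":{"c":[93,36,38],"ltn":20,"wi":[87,14,92]}}
After op 7 (add /wd/wi/3 21): {"d":{"ap":{"k":34,"kh":97,"r":33},"r":43,"xj":{"bjm":22,"en":3,"jl":79,"pri":16,"yc":73}},"khs":{"evy":{"b":79,"wo":86},"xwe":[18,87,30,35,13]},"wd":{"c":[93,36,38],"ltn":20,"wi":[87,14,92,21]}}
After op 8 (add /wd/c/2 23): {"d":{"ap":{"k":34,"kh":97,"r":33},"r":43,"xj":{"bjm":22,"en":3,"jl":79,"pri":16,"yc":73}},"khs":{"evy":{"b":79,"wo":86},"xwe":[18,87,30,35,13]},"wd":{"c":[93,36,23,38],"ltn":20,"wi":[87,14,92,21]}}
After op 9 (remove /wd/wi/2): {"d":{"ap":{"k":34,"kh":97,"r":33},"r":43,"xj":{"bjm":22,"en":3,"jl":79,"pri":16,"yc":73}},"khs":{"evy":{"b":79,"wo":86},"xwe":[18,87,30,35,13]},"wd":{"c":[93,36,23,38],"ltn":20,"wi":[87,14,21]}}
After op 10 (add /khs/xwe/5 4): {"d":{"ap":{"k":34,"kh":97,"r":33},"r":43,"xj":{"bjm":22,"en":3,"jl":79,"pri":16,"yc":73}},"khs":{"evy":{"b":79,"wo":86},"xwe":[18,87,30,35,13,4]},"wd":{"c":[93,36,23,38],"ltn":20,"wi":[87,14,21]}}
After op 11 (remove /khs/evy/wo): {"d":{"ap":{"k":34,"kh":97,"r":33},"r":43,"xj":{"bjm":22,"en":3,"jl":79,"pri":16,"yc":73}},"khs":{"evy":{"b":79},"xwe":[18,87,30,35,13,4]},"wd":{"c":[93,36,23,38],"ltn":20,"wi":[87,14,21]}}
After op 12 (add /wd/ty 14): {"d":{"ap":{"k":34,"kh":97,"r":33},"r":43,"xj":{"bjm":22,"en":3,"jl":79,"pri":16,"yc":73}},"khs":{"evy":{"b":79},"xwe":[18,87,30,35,13,4]},"wd":{"c":[93,36,23,38],"ltn":20,"ty":14,"wi":[87,14,21]}}
Value at /d/r: 43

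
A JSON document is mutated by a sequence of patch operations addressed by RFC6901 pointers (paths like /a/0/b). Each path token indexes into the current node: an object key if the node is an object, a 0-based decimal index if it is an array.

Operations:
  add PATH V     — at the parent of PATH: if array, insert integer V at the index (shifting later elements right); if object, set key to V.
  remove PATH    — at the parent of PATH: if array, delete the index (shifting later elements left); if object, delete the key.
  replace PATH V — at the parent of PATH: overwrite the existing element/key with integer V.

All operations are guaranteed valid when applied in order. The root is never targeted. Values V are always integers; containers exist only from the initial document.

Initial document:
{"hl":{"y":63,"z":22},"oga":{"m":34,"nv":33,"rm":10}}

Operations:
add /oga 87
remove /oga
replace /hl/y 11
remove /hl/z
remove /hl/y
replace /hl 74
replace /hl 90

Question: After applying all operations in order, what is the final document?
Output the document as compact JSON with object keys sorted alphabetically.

After op 1 (add /oga 87): {"hl":{"y":63,"z":22},"oga":87}
After op 2 (remove /oga): {"hl":{"y":63,"z":22}}
After op 3 (replace /hl/y 11): {"hl":{"y":11,"z":22}}
After op 4 (remove /hl/z): {"hl":{"y":11}}
After op 5 (remove /hl/y): {"hl":{}}
After op 6 (replace /hl 74): {"hl":74}
After op 7 (replace /hl 90): {"hl":90}

Answer: {"hl":90}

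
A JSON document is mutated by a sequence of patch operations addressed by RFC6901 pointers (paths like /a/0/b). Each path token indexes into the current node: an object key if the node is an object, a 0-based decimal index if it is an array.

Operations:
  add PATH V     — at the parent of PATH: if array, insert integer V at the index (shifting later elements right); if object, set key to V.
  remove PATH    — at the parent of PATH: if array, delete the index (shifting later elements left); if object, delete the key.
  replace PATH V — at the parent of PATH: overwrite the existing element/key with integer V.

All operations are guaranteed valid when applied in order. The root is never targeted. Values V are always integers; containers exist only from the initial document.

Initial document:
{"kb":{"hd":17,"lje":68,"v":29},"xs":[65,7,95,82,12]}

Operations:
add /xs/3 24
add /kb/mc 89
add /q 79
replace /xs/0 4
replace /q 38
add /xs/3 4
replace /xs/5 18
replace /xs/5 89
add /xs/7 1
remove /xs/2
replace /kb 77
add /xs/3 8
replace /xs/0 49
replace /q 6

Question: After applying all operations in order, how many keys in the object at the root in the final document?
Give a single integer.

After op 1 (add /xs/3 24): {"kb":{"hd":17,"lje":68,"v":29},"xs":[65,7,95,24,82,12]}
After op 2 (add /kb/mc 89): {"kb":{"hd":17,"lje":68,"mc":89,"v":29},"xs":[65,7,95,24,82,12]}
After op 3 (add /q 79): {"kb":{"hd":17,"lje":68,"mc":89,"v":29},"q":79,"xs":[65,7,95,24,82,12]}
After op 4 (replace /xs/0 4): {"kb":{"hd":17,"lje":68,"mc":89,"v":29},"q":79,"xs":[4,7,95,24,82,12]}
After op 5 (replace /q 38): {"kb":{"hd":17,"lje":68,"mc":89,"v":29},"q":38,"xs":[4,7,95,24,82,12]}
After op 6 (add /xs/3 4): {"kb":{"hd":17,"lje":68,"mc":89,"v":29},"q":38,"xs":[4,7,95,4,24,82,12]}
After op 7 (replace /xs/5 18): {"kb":{"hd":17,"lje":68,"mc":89,"v":29},"q":38,"xs":[4,7,95,4,24,18,12]}
After op 8 (replace /xs/5 89): {"kb":{"hd":17,"lje":68,"mc":89,"v":29},"q":38,"xs":[4,7,95,4,24,89,12]}
After op 9 (add /xs/7 1): {"kb":{"hd":17,"lje":68,"mc":89,"v":29},"q":38,"xs":[4,7,95,4,24,89,12,1]}
After op 10 (remove /xs/2): {"kb":{"hd":17,"lje":68,"mc":89,"v":29},"q":38,"xs":[4,7,4,24,89,12,1]}
After op 11 (replace /kb 77): {"kb":77,"q":38,"xs":[4,7,4,24,89,12,1]}
After op 12 (add /xs/3 8): {"kb":77,"q":38,"xs":[4,7,4,8,24,89,12,1]}
After op 13 (replace /xs/0 49): {"kb":77,"q":38,"xs":[49,7,4,8,24,89,12,1]}
After op 14 (replace /q 6): {"kb":77,"q":6,"xs":[49,7,4,8,24,89,12,1]}
Size at the root: 3

Answer: 3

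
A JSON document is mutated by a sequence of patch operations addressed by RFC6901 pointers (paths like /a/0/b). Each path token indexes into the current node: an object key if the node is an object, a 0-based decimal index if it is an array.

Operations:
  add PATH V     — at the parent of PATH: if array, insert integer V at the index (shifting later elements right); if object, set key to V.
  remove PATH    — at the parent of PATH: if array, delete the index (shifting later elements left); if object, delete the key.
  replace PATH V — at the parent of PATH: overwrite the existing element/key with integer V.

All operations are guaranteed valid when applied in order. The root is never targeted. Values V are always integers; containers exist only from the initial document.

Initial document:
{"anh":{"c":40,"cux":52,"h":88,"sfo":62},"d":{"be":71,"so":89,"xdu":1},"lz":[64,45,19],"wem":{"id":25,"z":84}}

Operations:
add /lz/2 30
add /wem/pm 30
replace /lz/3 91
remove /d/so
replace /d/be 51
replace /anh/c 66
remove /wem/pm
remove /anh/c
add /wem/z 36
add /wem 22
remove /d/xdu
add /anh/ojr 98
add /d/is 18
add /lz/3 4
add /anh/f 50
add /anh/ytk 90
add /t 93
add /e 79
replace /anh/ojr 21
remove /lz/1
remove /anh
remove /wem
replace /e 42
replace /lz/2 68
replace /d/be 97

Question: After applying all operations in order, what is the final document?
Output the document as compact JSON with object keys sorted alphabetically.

Answer: {"d":{"be":97,"is":18},"e":42,"lz":[64,30,68,91],"t":93}

Derivation:
After op 1 (add /lz/2 30): {"anh":{"c":40,"cux":52,"h":88,"sfo":62},"d":{"be":71,"so":89,"xdu":1},"lz":[64,45,30,19],"wem":{"id":25,"z":84}}
After op 2 (add /wem/pm 30): {"anh":{"c":40,"cux":52,"h":88,"sfo":62},"d":{"be":71,"so":89,"xdu":1},"lz":[64,45,30,19],"wem":{"id":25,"pm":30,"z":84}}
After op 3 (replace /lz/3 91): {"anh":{"c":40,"cux":52,"h":88,"sfo":62},"d":{"be":71,"so":89,"xdu":1},"lz":[64,45,30,91],"wem":{"id":25,"pm":30,"z":84}}
After op 4 (remove /d/so): {"anh":{"c":40,"cux":52,"h":88,"sfo":62},"d":{"be":71,"xdu":1},"lz":[64,45,30,91],"wem":{"id":25,"pm":30,"z":84}}
After op 5 (replace /d/be 51): {"anh":{"c":40,"cux":52,"h":88,"sfo":62},"d":{"be":51,"xdu":1},"lz":[64,45,30,91],"wem":{"id":25,"pm":30,"z":84}}
After op 6 (replace /anh/c 66): {"anh":{"c":66,"cux":52,"h":88,"sfo":62},"d":{"be":51,"xdu":1},"lz":[64,45,30,91],"wem":{"id":25,"pm":30,"z":84}}
After op 7 (remove /wem/pm): {"anh":{"c":66,"cux":52,"h":88,"sfo":62},"d":{"be":51,"xdu":1},"lz":[64,45,30,91],"wem":{"id":25,"z":84}}
After op 8 (remove /anh/c): {"anh":{"cux":52,"h":88,"sfo":62},"d":{"be":51,"xdu":1},"lz":[64,45,30,91],"wem":{"id":25,"z":84}}
After op 9 (add /wem/z 36): {"anh":{"cux":52,"h":88,"sfo":62},"d":{"be":51,"xdu":1},"lz":[64,45,30,91],"wem":{"id":25,"z":36}}
After op 10 (add /wem 22): {"anh":{"cux":52,"h":88,"sfo":62},"d":{"be":51,"xdu":1},"lz":[64,45,30,91],"wem":22}
After op 11 (remove /d/xdu): {"anh":{"cux":52,"h":88,"sfo":62},"d":{"be":51},"lz":[64,45,30,91],"wem":22}
After op 12 (add /anh/ojr 98): {"anh":{"cux":52,"h":88,"ojr":98,"sfo":62},"d":{"be":51},"lz":[64,45,30,91],"wem":22}
After op 13 (add /d/is 18): {"anh":{"cux":52,"h":88,"ojr":98,"sfo":62},"d":{"be":51,"is":18},"lz":[64,45,30,91],"wem":22}
After op 14 (add /lz/3 4): {"anh":{"cux":52,"h":88,"ojr":98,"sfo":62},"d":{"be":51,"is":18},"lz":[64,45,30,4,91],"wem":22}
After op 15 (add /anh/f 50): {"anh":{"cux":52,"f":50,"h":88,"ojr":98,"sfo":62},"d":{"be":51,"is":18},"lz":[64,45,30,4,91],"wem":22}
After op 16 (add /anh/ytk 90): {"anh":{"cux":52,"f":50,"h":88,"ojr":98,"sfo":62,"ytk":90},"d":{"be":51,"is":18},"lz":[64,45,30,4,91],"wem":22}
After op 17 (add /t 93): {"anh":{"cux":52,"f":50,"h":88,"ojr":98,"sfo":62,"ytk":90},"d":{"be":51,"is":18},"lz":[64,45,30,4,91],"t":93,"wem":22}
After op 18 (add /e 79): {"anh":{"cux":52,"f":50,"h":88,"ojr":98,"sfo":62,"ytk":90},"d":{"be":51,"is":18},"e":79,"lz":[64,45,30,4,91],"t":93,"wem":22}
After op 19 (replace /anh/ojr 21): {"anh":{"cux":52,"f":50,"h":88,"ojr":21,"sfo":62,"ytk":90},"d":{"be":51,"is":18},"e":79,"lz":[64,45,30,4,91],"t":93,"wem":22}
After op 20 (remove /lz/1): {"anh":{"cux":52,"f":50,"h":88,"ojr":21,"sfo":62,"ytk":90},"d":{"be":51,"is":18},"e":79,"lz":[64,30,4,91],"t":93,"wem":22}
After op 21 (remove /anh): {"d":{"be":51,"is":18},"e":79,"lz":[64,30,4,91],"t":93,"wem":22}
After op 22 (remove /wem): {"d":{"be":51,"is":18},"e":79,"lz":[64,30,4,91],"t":93}
After op 23 (replace /e 42): {"d":{"be":51,"is":18},"e":42,"lz":[64,30,4,91],"t":93}
After op 24 (replace /lz/2 68): {"d":{"be":51,"is":18},"e":42,"lz":[64,30,68,91],"t":93}
After op 25 (replace /d/be 97): {"d":{"be":97,"is":18},"e":42,"lz":[64,30,68,91],"t":93}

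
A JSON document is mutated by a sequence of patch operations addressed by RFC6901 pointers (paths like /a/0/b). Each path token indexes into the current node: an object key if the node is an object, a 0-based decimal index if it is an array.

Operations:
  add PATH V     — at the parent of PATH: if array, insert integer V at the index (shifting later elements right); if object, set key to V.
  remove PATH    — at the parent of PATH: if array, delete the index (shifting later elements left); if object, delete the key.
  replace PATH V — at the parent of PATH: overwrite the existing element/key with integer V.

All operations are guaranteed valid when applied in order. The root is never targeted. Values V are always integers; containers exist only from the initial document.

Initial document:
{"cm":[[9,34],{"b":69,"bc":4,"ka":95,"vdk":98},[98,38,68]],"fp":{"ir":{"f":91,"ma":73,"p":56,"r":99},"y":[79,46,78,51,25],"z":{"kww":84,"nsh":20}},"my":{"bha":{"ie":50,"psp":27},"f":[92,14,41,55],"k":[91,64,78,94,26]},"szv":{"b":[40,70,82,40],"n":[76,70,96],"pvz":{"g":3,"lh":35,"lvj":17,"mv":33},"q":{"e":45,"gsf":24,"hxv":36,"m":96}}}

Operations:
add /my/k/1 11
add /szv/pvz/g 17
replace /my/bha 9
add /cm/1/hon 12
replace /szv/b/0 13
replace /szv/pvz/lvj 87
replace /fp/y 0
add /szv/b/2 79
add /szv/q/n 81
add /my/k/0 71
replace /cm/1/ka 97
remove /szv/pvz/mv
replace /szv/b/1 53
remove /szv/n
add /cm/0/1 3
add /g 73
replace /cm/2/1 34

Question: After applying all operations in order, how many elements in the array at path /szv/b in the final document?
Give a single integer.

Answer: 5

Derivation:
After op 1 (add /my/k/1 11): {"cm":[[9,34],{"b":69,"bc":4,"ka":95,"vdk":98},[98,38,68]],"fp":{"ir":{"f":91,"ma":73,"p":56,"r":99},"y":[79,46,78,51,25],"z":{"kww":84,"nsh":20}},"my":{"bha":{"ie":50,"psp":27},"f":[92,14,41,55],"k":[91,11,64,78,94,26]},"szv":{"b":[40,70,82,40],"n":[76,70,96],"pvz":{"g":3,"lh":35,"lvj":17,"mv":33},"q":{"e":45,"gsf":24,"hxv":36,"m":96}}}
After op 2 (add /szv/pvz/g 17): {"cm":[[9,34],{"b":69,"bc":4,"ka":95,"vdk":98},[98,38,68]],"fp":{"ir":{"f":91,"ma":73,"p":56,"r":99},"y":[79,46,78,51,25],"z":{"kww":84,"nsh":20}},"my":{"bha":{"ie":50,"psp":27},"f":[92,14,41,55],"k":[91,11,64,78,94,26]},"szv":{"b":[40,70,82,40],"n":[76,70,96],"pvz":{"g":17,"lh":35,"lvj":17,"mv":33},"q":{"e":45,"gsf":24,"hxv":36,"m":96}}}
After op 3 (replace /my/bha 9): {"cm":[[9,34],{"b":69,"bc":4,"ka":95,"vdk":98},[98,38,68]],"fp":{"ir":{"f":91,"ma":73,"p":56,"r":99},"y":[79,46,78,51,25],"z":{"kww":84,"nsh":20}},"my":{"bha":9,"f":[92,14,41,55],"k":[91,11,64,78,94,26]},"szv":{"b":[40,70,82,40],"n":[76,70,96],"pvz":{"g":17,"lh":35,"lvj":17,"mv":33},"q":{"e":45,"gsf":24,"hxv":36,"m":96}}}
After op 4 (add /cm/1/hon 12): {"cm":[[9,34],{"b":69,"bc":4,"hon":12,"ka":95,"vdk":98},[98,38,68]],"fp":{"ir":{"f":91,"ma":73,"p":56,"r":99},"y":[79,46,78,51,25],"z":{"kww":84,"nsh":20}},"my":{"bha":9,"f":[92,14,41,55],"k":[91,11,64,78,94,26]},"szv":{"b":[40,70,82,40],"n":[76,70,96],"pvz":{"g":17,"lh":35,"lvj":17,"mv":33},"q":{"e":45,"gsf":24,"hxv":36,"m":96}}}
After op 5 (replace /szv/b/0 13): {"cm":[[9,34],{"b":69,"bc":4,"hon":12,"ka":95,"vdk":98},[98,38,68]],"fp":{"ir":{"f":91,"ma":73,"p":56,"r":99},"y":[79,46,78,51,25],"z":{"kww":84,"nsh":20}},"my":{"bha":9,"f":[92,14,41,55],"k":[91,11,64,78,94,26]},"szv":{"b":[13,70,82,40],"n":[76,70,96],"pvz":{"g":17,"lh":35,"lvj":17,"mv":33},"q":{"e":45,"gsf":24,"hxv":36,"m":96}}}
After op 6 (replace /szv/pvz/lvj 87): {"cm":[[9,34],{"b":69,"bc":4,"hon":12,"ka":95,"vdk":98},[98,38,68]],"fp":{"ir":{"f":91,"ma":73,"p":56,"r":99},"y":[79,46,78,51,25],"z":{"kww":84,"nsh":20}},"my":{"bha":9,"f":[92,14,41,55],"k":[91,11,64,78,94,26]},"szv":{"b":[13,70,82,40],"n":[76,70,96],"pvz":{"g":17,"lh":35,"lvj":87,"mv":33},"q":{"e":45,"gsf":24,"hxv":36,"m":96}}}
After op 7 (replace /fp/y 0): {"cm":[[9,34],{"b":69,"bc":4,"hon":12,"ka":95,"vdk":98},[98,38,68]],"fp":{"ir":{"f":91,"ma":73,"p":56,"r":99},"y":0,"z":{"kww":84,"nsh":20}},"my":{"bha":9,"f":[92,14,41,55],"k":[91,11,64,78,94,26]},"szv":{"b":[13,70,82,40],"n":[76,70,96],"pvz":{"g":17,"lh":35,"lvj":87,"mv":33},"q":{"e":45,"gsf":24,"hxv":36,"m":96}}}
After op 8 (add /szv/b/2 79): {"cm":[[9,34],{"b":69,"bc":4,"hon":12,"ka":95,"vdk":98},[98,38,68]],"fp":{"ir":{"f":91,"ma":73,"p":56,"r":99},"y":0,"z":{"kww":84,"nsh":20}},"my":{"bha":9,"f":[92,14,41,55],"k":[91,11,64,78,94,26]},"szv":{"b":[13,70,79,82,40],"n":[76,70,96],"pvz":{"g":17,"lh":35,"lvj":87,"mv":33},"q":{"e":45,"gsf":24,"hxv":36,"m":96}}}
After op 9 (add /szv/q/n 81): {"cm":[[9,34],{"b":69,"bc":4,"hon":12,"ka":95,"vdk":98},[98,38,68]],"fp":{"ir":{"f":91,"ma":73,"p":56,"r":99},"y":0,"z":{"kww":84,"nsh":20}},"my":{"bha":9,"f":[92,14,41,55],"k":[91,11,64,78,94,26]},"szv":{"b":[13,70,79,82,40],"n":[76,70,96],"pvz":{"g":17,"lh":35,"lvj":87,"mv":33},"q":{"e":45,"gsf":24,"hxv":36,"m":96,"n":81}}}
After op 10 (add /my/k/0 71): {"cm":[[9,34],{"b":69,"bc":4,"hon":12,"ka":95,"vdk":98},[98,38,68]],"fp":{"ir":{"f":91,"ma":73,"p":56,"r":99},"y":0,"z":{"kww":84,"nsh":20}},"my":{"bha":9,"f":[92,14,41,55],"k":[71,91,11,64,78,94,26]},"szv":{"b":[13,70,79,82,40],"n":[76,70,96],"pvz":{"g":17,"lh":35,"lvj":87,"mv":33},"q":{"e":45,"gsf":24,"hxv":36,"m":96,"n":81}}}
After op 11 (replace /cm/1/ka 97): {"cm":[[9,34],{"b":69,"bc":4,"hon":12,"ka":97,"vdk":98},[98,38,68]],"fp":{"ir":{"f":91,"ma":73,"p":56,"r":99},"y":0,"z":{"kww":84,"nsh":20}},"my":{"bha":9,"f":[92,14,41,55],"k":[71,91,11,64,78,94,26]},"szv":{"b":[13,70,79,82,40],"n":[76,70,96],"pvz":{"g":17,"lh":35,"lvj":87,"mv":33},"q":{"e":45,"gsf":24,"hxv":36,"m":96,"n":81}}}
After op 12 (remove /szv/pvz/mv): {"cm":[[9,34],{"b":69,"bc":4,"hon":12,"ka":97,"vdk":98},[98,38,68]],"fp":{"ir":{"f":91,"ma":73,"p":56,"r":99},"y":0,"z":{"kww":84,"nsh":20}},"my":{"bha":9,"f":[92,14,41,55],"k":[71,91,11,64,78,94,26]},"szv":{"b":[13,70,79,82,40],"n":[76,70,96],"pvz":{"g":17,"lh":35,"lvj":87},"q":{"e":45,"gsf":24,"hxv":36,"m":96,"n":81}}}
After op 13 (replace /szv/b/1 53): {"cm":[[9,34],{"b":69,"bc":4,"hon":12,"ka":97,"vdk":98},[98,38,68]],"fp":{"ir":{"f":91,"ma":73,"p":56,"r":99},"y":0,"z":{"kww":84,"nsh":20}},"my":{"bha":9,"f":[92,14,41,55],"k":[71,91,11,64,78,94,26]},"szv":{"b":[13,53,79,82,40],"n":[76,70,96],"pvz":{"g":17,"lh":35,"lvj":87},"q":{"e":45,"gsf":24,"hxv":36,"m":96,"n":81}}}
After op 14 (remove /szv/n): {"cm":[[9,34],{"b":69,"bc":4,"hon":12,"ka":97,"vdk":98},[98,38,68]],"fp":{"ir":{"f":91,"ma":73,"p":56,"r":99},"y":0,"z":{"kww":84,"nsh":20}},"my":{"bha":9,"f":[92,14,41,55],"k":[71,91,11,64,78,94,26]},"szv":{"b":[13,53,79,82,40],"pvz":{"g":17,"lh":35,"lvj":87},"q":{"e":45,"gsf":24,"hxv":36,"m":96,"n":81}}}
After op 15 (add /cm/0/1 3): {"cm":[[9,3,34],{"b":69,"bc":4,"hon":12,"ka":97,"vdk":98},[98,38,68]],"fp":{"ir":{"f":91,"ma":73,"p":56,"r":99},"y":0,"z":{"kww":84,"nsh":20}},"my":{"bha":9,"f":[92,14,41,55],"k":[71,91,11,64,78,94,26]},"szv":{"b":[13,53,79,82,40],"pvz":{"g":17,"lh":35,"lvj":87},"q":{"e":45,"gsf":24,"hxv":36,"m":96,"n":81}}}
After op 16 (add /g 73): {"cm":[[9,3,34],{"b":69,"bc":4,"hon":12,"ka":97,"vdk":98},[98,38,68]],"fp":{"ir":{"f":91,"ma":73,"p":56,"r":99},"y":0,"z":{"kww":84,"nsh":20}},"g":73,"my":{"bha":9,"f":[92,14,41,55],"k":[71,91,11,64,78,94,26]},"szv":{"b":[13,53,79,82,40],"pvz":{"g":17,"lh":35,"lvj":87},"q":{"e":45,"gsf":24,"hxv":36,"m":96,"n":81}}}
After op 17 (replace /cm/2/1 34): {"cm":[[9,3,34],{"b":69,"bc":4,"hon":12,"ka":97,"vdk":98},[98,34,68]],"fp":{"ir":{"f":91,"ma":73,"p":56,"r":99},"y":0,"z":{"kww":84,"nsh":20}},"g":73,"my":{"bha":9,"f":[92,14,41,55],"k":[71,91,11,64,78,94,26]},"szv":{"b":[13,53,79,82,40],"pvz":{"g":17,"lh":35,"lvj":87},"q":{"e":45,"gsf":24,"hxv":36,"m":96,"n":81}}}
Size at path /szv/b: 5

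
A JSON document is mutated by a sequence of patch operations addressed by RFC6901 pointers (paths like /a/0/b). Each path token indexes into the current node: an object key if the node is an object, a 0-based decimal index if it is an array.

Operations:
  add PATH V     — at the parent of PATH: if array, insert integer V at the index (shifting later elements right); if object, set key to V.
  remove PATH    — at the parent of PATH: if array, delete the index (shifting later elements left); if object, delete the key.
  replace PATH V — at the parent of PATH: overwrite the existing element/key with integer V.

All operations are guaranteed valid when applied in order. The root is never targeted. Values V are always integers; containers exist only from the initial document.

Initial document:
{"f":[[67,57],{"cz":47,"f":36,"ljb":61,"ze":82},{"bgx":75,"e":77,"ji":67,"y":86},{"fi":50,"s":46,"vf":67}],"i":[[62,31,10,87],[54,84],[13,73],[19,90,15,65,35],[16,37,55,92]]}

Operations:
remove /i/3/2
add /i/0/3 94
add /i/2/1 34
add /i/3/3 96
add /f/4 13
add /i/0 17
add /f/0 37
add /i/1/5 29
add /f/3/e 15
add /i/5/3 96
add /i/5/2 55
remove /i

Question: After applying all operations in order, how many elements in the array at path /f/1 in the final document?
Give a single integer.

Answer: 2

Derivation:
After op 1 (remove /i/3/2): {"f":[[67,57],{"cz":47,"f":36,"ljb":61,"ze":82},{"bgx":75,"e":77,"ji":67,"y":86},{"fi":50,"s":46,"vf":67}],"i":[[62,31,10,87],[54,84],[13,73],[19,90,65,35],[16,37,55,92]]}
After op 2 (add /i/0/3 94): {"f":[[67,57],{"cz":47,"f":36,"ljb":61,"ze":82},{"bgx":75,"e":77,"ji":67,"y":86},{"fi":50,"s":46,"vf":67}],"i":[[62,31,10,94,87],[54,84],[13,73],[19,90,65,35],[16,37,55,92]]}
After op 3 (add /i/2/1 34): {"f":[[67,57],{"cz":47,"f":36,"ljb":61,"ze":82},{"bgx":75,"e":77,"ji":67,"y":86},{"fi":50,"s":46,"vf":67}],"i":[[62,31,10,94,87],[54,84],[13,34,73],[19,90,65,35],[16,37,55,92]]}
After op 4 (add /i/3/3 96): {"f":[[67,57],{"cz":47,"f":36,"ljb":61,"ze":82},{"bgx":75,"e":77,"ji":67,"y":86},{"fi":50,"s":46,"vf":67}],"i":[[62,31,10,94,87],[54,84],[13,34,73],[19,90,65,96,35],[16,37,55,92]]}
After op 5 (add /f/4 13): {"f":[[67,57],{"cz":47,"f":36,"ljb":61,"ze":82},{"bgx":75,"e":77,"ji":67,"y":86},{"fi":50,"s":46,"vf":67},13],"i":[[62,31,10,94,87],[54,84],[13,34,73],[19,90,65,96,35],[16,37,55,92]]}
After op 6 (add /i/0 17): {"f":[[67,57],{"cz":47,"f":36,"ljb":61,"ze":82},{"bgx":75,"e":77,"ji":67,"y":86},{"fi":50,"s":46,"vf":67},13],"i":[17,[62,31,10,94,87],[54,84],[13,34,73],[19,90,65,96,35],[16,37,55,92]]}
After op 7 (add /f/0 37): {"f":[37,[67,57],{"cz":47,"f":36,"ljb":61,"ze":82},{"bgx":75,"e":77,"ji":67,"y":86},{"fi":50,"s":46,"vf":67},13],"i":[17,[62,31,10,94,87],[54,84],[13,34,73],[19,90,65,96,35],[16,37,55,92]]}
After op 8 (add /i/1/5 29): {"f":[37,[67,57],{"cz":47,"f":36,"ljb":61,"ze":82},{"bgx":75,"e":77,"ji":67,"y":86},{"fi":50,"s":46,"vf":67},13],"i":[17,[62,31,10,94,87,29],[54,84],[13,34,73],[19,90,65,96,35],[16,37,55,92]]}
After op 9 (add /f/3/e 15): {"f":[37,[67,57],{"cz":47,"f":36,"ljb":61,"ze":82},{"bgx":75,"e":15,"ji":67,"y":86},{"fi":50,"s":46,"vf":67},13],"i":[17,[62,31,10,94,87,29],[54,84],[13,34,73],[19,90,65,96,35],[16,37,55,92]]}
After op 10 (add /i/5/3 96): {"f":[37,[67,57],{"cz":47,"f":36,"ljb":61,"ze":82},{"bgx":75,"e":15,"ji":67,"y":86},{"fi":50,"s":46,"vf":67},13],"i":[17,[62,31,10,94,87,29],[54,84],[13,34,73],[19,90,65,96,35],[16,37,55,96,92]]}
After op 11 (add /i/5/2 55): {"f":[37,[67,57],{"cz":47,"f":36,"ljb":61,"ze":82},{"bgx":75,"e":15,"ji":67,"y":86},{"fi":50,"s":46,"vf":67},13],"i":[17,[62,31,10,94,87,29],[54,84],[13,34,73],[19,90,65,96,35],[16,37,55,55,96,92]]}
After op 12 (remove /i): {"f":[37,[67,57],{"cz":47,"f":36,"ljb":61,"ze":82},{"bgx":75,"e":15,"ji":67,"y":86},{"fi":50,"s":46,"vf":67},13]}
Size at path /f/1: 2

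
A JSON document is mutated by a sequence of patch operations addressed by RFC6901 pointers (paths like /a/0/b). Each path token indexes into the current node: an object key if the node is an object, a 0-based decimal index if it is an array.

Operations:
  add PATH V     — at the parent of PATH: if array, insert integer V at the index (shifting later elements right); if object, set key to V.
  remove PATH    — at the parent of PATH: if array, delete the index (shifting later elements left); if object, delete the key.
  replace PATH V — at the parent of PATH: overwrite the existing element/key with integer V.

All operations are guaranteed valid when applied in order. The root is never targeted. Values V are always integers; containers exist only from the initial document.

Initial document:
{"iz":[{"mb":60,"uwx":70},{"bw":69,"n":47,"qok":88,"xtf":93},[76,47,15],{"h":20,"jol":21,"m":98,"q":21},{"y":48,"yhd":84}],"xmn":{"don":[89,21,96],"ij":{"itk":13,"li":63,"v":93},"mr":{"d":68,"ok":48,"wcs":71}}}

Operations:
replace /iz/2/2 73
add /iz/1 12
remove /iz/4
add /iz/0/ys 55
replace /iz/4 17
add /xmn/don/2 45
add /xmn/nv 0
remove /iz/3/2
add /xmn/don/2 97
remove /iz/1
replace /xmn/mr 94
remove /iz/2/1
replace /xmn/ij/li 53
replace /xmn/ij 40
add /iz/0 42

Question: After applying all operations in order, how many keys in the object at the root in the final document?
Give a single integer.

After op 1 (replace /iz/2/2 73): {"iz":[{"mb":60,"uwx":70},{"bw":69,"n":47,"qok":88,"xtf":93},[76,47,73],{"h":20,"jol":21,"m":98,"q":21},{"y":48,"yhd":84}],"xmn":{"don":[89,21,96],"ij":{"itk":13,"li":63,"v":93},"mr":{"d":68,"ok":48,"wcs":71}}}
After op 2 (add /iz/1 12): {"iz":[{"mb":60,"uwx":70},12,{"bw":69,"n":47,"qok":88,"xtf":93},[76,47,73],{"h":20,"jol":21,"m":98,"q":21},{"y":48,"yhd":84}],"xmn":{"don":[89,21,96],"ij":{"itk":13,"li":63,"v":93},"mr":{"d":68,"ok":48,"wcs":71}}}
After op 3 (remove /iz/4): {"iz":[{"mb":60,"uwx":70},12,{"bw":69,"n":47,"qok":88,"xtf":93},[76,47,73],{"y":48,"yhd":84}],"xmn":{"don":[89,21,96],"ij":{"itk":13,"li":63,"v":93},"mr":{"d":68,"ok":48,"wcs":71}}}
After op 4 (add /iz/0/ys 55): {"iz":[{"mb":60,"uwx":70,"ys":55},12,{"bw":69,"n":47,"qok":88,"xtf":93},[76,47,73],{"y":48,"yhd":84}],"xmn":{"don":[89,21,96],"ij":{"itk":13,"li":63,"v":93},"mr":{"d":68,"ok":48,"wcs":71}}}
After op 5 (replace /iz/4 17): {"iz":[{"mb":60,"uwx":70,"ys":55},12,{"bw":69,"n":47,"qok":88,"xtf":93},[76,47,73],17],"xmn":{"don":[89,21,96],"ij":{"itk":13,"li":63,"v":93},"mr":{"d":68,"ok":48,"wcs":71}}}
After op 6 (add /xmn/don/2 45): {"iz":[{"mb":60,"uwx":70,"ys":55},12,{"bw":69,"n":47,"qok":88,"xtf":93},[76,47,73],17],"xmn":{"don":[89,21,45,96],"ij":{"itk":13,"li":63,"v":93},"mr":{"d":68,"ok":48,"wcs":71}}}
After op 7 (add /xmn/nv 0): {"iz":[{"mb":60,"uwx":70,"ys":55},12,{"bw":69,"n":47,"qok":88,"xtf":93},[76,47,73],17],"xmn":{"don":[89,21,45,96],"ij":{"itk":13,"li":63,"v":93},"mr":{"d":68,"ok":48,"wcs":71},"nv":0}}
After op 8 (remove /iz/3/2): {"iz":[{"mb":60,"uwx":70,"ys":55},12,{"bw":69,"n":47,"qok":88,"xtf":93},[76,47],17],"xmn":{"don":[89,21,45,96],"ij":{"itk":13,"li":63,"v":93},"mr":{"d":68,"ok":48,"wcs":71},"nv":0}}
After op 9 (add /xmn/don/2 97): {"iz":[{"mb":60,"uwx":70,"ys":55},12,{"bw":69,"n":47,"qok":88,"xtf":93},[76,47],17],"xmn":{"don":[89,21,97,45,96],"ij":{"itk":13,"li":63,"v":93},"mr":{"d":68,"ok":48,"wcs":71},"nv":0}}
After op 10 (remove /iz/1): {"iz":[{"mb":60,"uwx":70,"ys":55},{"bw":69,"n":47,"qok":88,"xtf":93},[76,47],17],"xmn":{"don":[89,21,97,45,96],"ij":{"itk":13,"li":63,"v":93},"mr":{"d":68,"ok":48,"wcs":71},"nv":0}}
After op 11 (replace /xmn/mr 94): {"iz":[{"mb":60,"uwx":70,"ys":55},{"bw":69,"n":47,"qok":88,"xtf":93},[76,47],17],"xmn":{"don":[89,21,97,45,96],"ij":{"itk":13,"li":63,"v":93},"mr":94,"nv":0}}
After op 12 (remove /iz/2/1): {"iz":[{"mb":60,"uwx":70,"ys":55},{"bw":69,"n":47,"qok":88,"xtf":93},[76],17],"xmn":{"don":[89,21,97,45,96],"ij":{"itk":13,"li":63,"v":93},"mr":94,"nv":0}}
After op 13 (replace /xmn/ij/li 53): {"iz":[{"mb":60,"uwx":70,"ys":55},{"bw":69,"n":47,"qok":88,"xtf":93},[76],17],"xmn":{"don":[89,21,97,45,96],"ij":{"itk":13,"li":53,"v":93},"mr":94,"nv":0}}
After op 14 (replace /xmn/ij 40): {"iz":[{"mb":60,"uwx":70,"ys":55},{"bw":69,"n":47,"qok":88,"xtf":93},[76],17],"xmn":{"don":[89,21,97,45,96],"ij":40,"mr":94,"nv":0}}
After op 15 (add /iz/0 42): {"iz":[42,{"mb":60,"uwx":70,"ys":55},{"bw":69,"n":47,"qok":88,"xtf":93},[76],17],"xmn":{"don":[89,21,97,45,96],"ij":40,"mr":94,"nv":0}}
Size at the root: 2

Answer: 2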